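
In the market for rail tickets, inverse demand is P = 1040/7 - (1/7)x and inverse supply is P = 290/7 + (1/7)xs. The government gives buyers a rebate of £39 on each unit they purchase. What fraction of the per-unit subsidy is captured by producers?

Producer share = 0.5

Pre-subsidy: 1040/7 - (1/7)x = 290/7 + (1/7)x gives x* = 375 and P* = 95.
With the rebate, buyers effectively pay Pb = Ps − 39, where Ps is the price sellers receive.
On the curves, Pb = 1040/7 - (1/7)x and Ps = 290/7 + (1/7)x; the wedge Ps − Pb = 39 gives 290/7 + (1/7)x − (1040/7 - (1/7)x) = 39, so x' = 511.5.
Then Pb = 1040/7 − (1/7)·511.5 = 75.5 and Ps = 290/7 + (1/7)·511.5 = 114.5.
Buyers' price falls by P* − Pb = 95 − 75.5 = 19.5; sellers' price rises by Ps − P* = 114.5 − 95 = 19.5.
So producers capture 19.5/39 = 0.5 of each unit of subsidy.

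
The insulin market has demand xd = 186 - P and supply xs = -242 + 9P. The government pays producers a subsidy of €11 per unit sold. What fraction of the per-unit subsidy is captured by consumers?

Consumer share = 0.9

Pre-subsidy: 186 - P = -242 + 9P gives P* = 42.8, x* = 143.2.
With the subsidy, sellers receive Ps = Pb + 11 for each unit, where Pb is the price buyers pay.
Supply in terms of Pb becomes xs = -242 + 9(Pb + 11) = -143 + 9Pb. Setting this equal to demand: 186 - Pb = -143 + 9Pb, so Pb = 32.9.
Sellers receive Ps = 32.9 + 11 = 43.9; x' = 186 − 1·32.9 = 153.1.
Buyers' price falls by P* − Pb = 42.8 − 32.9 = 9.9; sellers' price rises by Ps − P* = 43.9 − 42.8 = 1.1.
So consumers capture 9.9/11 = 0.9 of each unit of subsidy.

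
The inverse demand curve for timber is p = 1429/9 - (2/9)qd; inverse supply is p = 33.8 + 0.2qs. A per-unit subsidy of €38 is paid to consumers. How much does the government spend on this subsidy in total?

Pre-subsidy: 1429/9 - (2/9)q = 33.8 + 0.2q gives q* = 296 and p* = 93.
With the rebate, buyers effectively pay pb = ps − 38, where ps is the price sellers receive.
On the curves, pb = 1429/9 - (2/9)q and ps = 33.8 + 0.2q; the wedge ps − pb = 38 gives 33.8 + 0.2q − (1429/9 - (2/9)q) = 38, so q' = 386.
Then pb = 1429/9 − (2/9)·386 = 73 and ps = 33.8 + 0.2·386 = 111.
Government outlay = subsidy × quantity = 38 × 386 = 14668.

Government cost = €14668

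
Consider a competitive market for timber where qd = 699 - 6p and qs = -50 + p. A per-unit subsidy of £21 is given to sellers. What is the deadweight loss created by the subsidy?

Deadweight loss = £189

Pre-subsidy: 699 - 6p = -50 + p gives p* = 107, q* = 57.
With the subsidy, sellers receive ps = pb + 21 for each unit, where pb is the price buyers pay.
Supply in terms of pb becomes qs = -50 + 1(pb + 21) = -29 + pb. Setting this equal to demand: 699 - 6pb = -29 + pb, so pb = 104.
Sellers receive ps = 104 + 21 = 125; q' = 699 − 6·104 = 75.
The subsidy expands output by 75 − 57 = 18 past the efficient level; on those units the gap between marginal cost and willingness to pay runs from 0 up to 21.
DWL = ½ × 21 × 18 = 189.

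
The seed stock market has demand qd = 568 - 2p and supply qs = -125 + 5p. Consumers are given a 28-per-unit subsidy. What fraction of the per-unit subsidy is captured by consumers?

Pre-subsidy: 568 - 2p = -125 + 5p gives p* = 99, q* = 370.
With the rebate, buyers effectively pay pb = ps − 28, where ps is the price sellers receive.
Demand in terms of ps becomes qd = 568 − 2(ps − 28) = 624 - 2ps. Setting this equal to supply: 624 - 2ps = -125 + 5ps, so ps = 107.
Buyers pay pb = 107 − 28 = 79; q' = -125 + 5·107 = 410.
Buyers' price falls by p* − pb = 99 − 79 = 20; sellers' price rises by ps − p* = 107 − 99 = 8.
So consumers capture 20/28 = 5/7 of each unit of subsidy.

Consumer share = 5/7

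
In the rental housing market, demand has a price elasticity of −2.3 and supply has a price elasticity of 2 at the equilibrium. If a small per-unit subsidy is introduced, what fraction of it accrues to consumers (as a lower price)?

Consumer share = 20/43

For a small subsidy around the equilibrium, the benefit split depends on the relative slopes, which at a point are proportional to the elasticities.
Buyer share = εs/(εs + |εd|) = 2/(2 + 2.3) = 20/43; seller share = |εd|/(εs + |εd|) = 23/43.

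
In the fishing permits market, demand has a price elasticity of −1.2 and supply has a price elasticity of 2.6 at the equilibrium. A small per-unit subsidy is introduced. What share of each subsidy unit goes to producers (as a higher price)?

For a small subsidy around the equilibrium, the benefit split depends on the relative slopes, which at a point are proportional to the elasticities.
Buyer share = εs/(εs + |εd|) = 2.6/(2.6 + 1.2) = 13/19; seller share = |εd|/(εs + |εd|) = 6/19.
So producers capture 6/19 of the subsidy.

Producer share = 6/19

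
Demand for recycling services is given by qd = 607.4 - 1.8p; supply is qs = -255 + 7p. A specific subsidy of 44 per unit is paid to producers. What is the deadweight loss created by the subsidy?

Deadweight loss = 1386

Pre-subsidy: 607.4 - 1.8p = -255 + 7p gives p* = 98, q* = 431.
With the subsidy, sellers receive ps = pb + 44 for each unit, where pb is the price buyers pay.
Supply in terms of pb becomes qs = -255 + 7(pb + 44) = 53 + 7pb. Setting this equal to demand: 607.4 - 1.8pb = 53 + 7pb, so pb = 63.
Sellers receive ps = 63 + 44 = 107; q' = 607.4 − 1.8·63 = 494.
The subsidy expands output by 494 − 431 = 63 past the efficient level; on those units the gap between marginal cost and willingness to pay runs from 0 up to 44.
DWL = ½ × 44 × 63 = 1386.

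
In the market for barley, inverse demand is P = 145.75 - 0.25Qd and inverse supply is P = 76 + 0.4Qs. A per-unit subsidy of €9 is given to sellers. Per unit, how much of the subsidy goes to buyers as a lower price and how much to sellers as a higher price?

Pre-subsidy: 145.75 - 0.25Q = 76 + 0.4Q gives Q* = 1395/13 and P* = 1546/13.
With the subsidy, sellers receive Ps = Pb + 9 for each unit, where Pb is the price buyers pay.
On the curves, Pb = 145.75 - 0.25Q and Ps = 76 + 0.4Q; the wedge Ps − Pb = 9 gives 76 + 0.4Q − (145.75 - 0.25Q) = 9, so Q' = 1575/13.
Then Pb = 145.75 − 0.25·(1575/13) = 1501/13 and Ps = 76 + 0.4·(1575/13) = 1618/13.
Buyers' price falls by P* − Pb = 1546/13 − 1501/13 = 45/13; sellers' price rises by Ps − P* = 1618/13 − 1546/13 = 72/13.

Buyers gain 45/13 per unit; sellers gain 72/13 per unit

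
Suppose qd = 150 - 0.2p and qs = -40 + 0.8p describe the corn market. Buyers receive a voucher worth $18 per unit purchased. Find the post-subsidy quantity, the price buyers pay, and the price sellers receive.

Pre-subsidy: 150 - 0.2p = -40 + 0.8p gives p* = 190, q* = 112.
With the rebate, buyers effectively pay pb = ps − 18, where ps is the price sellers receive.
Demand in terms of ps becomes qd = 150 − 0.2(ps − 18) = 153.6 - 0.2ps. Setting this equal to supply: 153.6 - 0.2ps = -40 + 0.8ps, so ps = 193.6.
Buyers pay pb = 193.6 − 18 = 175.6; q' = -40 + 0.8·193.6 = 114.88.

q' = 114.88; buyers pay $175.6; sellers receive $193.6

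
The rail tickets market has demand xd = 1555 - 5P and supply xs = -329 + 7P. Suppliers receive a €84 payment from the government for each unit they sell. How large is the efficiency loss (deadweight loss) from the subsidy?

Pre-subsidy: 1555 - 5P = -329 + 7P gives P* = 157, x* = 770.
With the subsidy, sellers receive Ps = Pb + 84 for each unit, where Pb is the price buyers pay.
Supply in terms of Pb becomes xs = -329 + 7(Pb + 84) = 259 + 7Pb. Setting this equal to demand: 1555 - 5Pb = 259 + 7Pb, so Pb = 108.
Sellers receive Ps = 108 + 84 = 192; x' = 1555 − 5·108 = 1015.
The subsidy expands output by 1015 − 770 = 245 past the efficient level; on those units the gap between marginal cost and willingness to pay runs from 0 up to 84.
DWL = ½ × 84 × 245 = 10290.

Deadweight loss = €10290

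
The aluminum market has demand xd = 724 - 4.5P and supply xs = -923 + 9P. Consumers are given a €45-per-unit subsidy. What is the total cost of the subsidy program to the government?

Government cost = €13950

Pre-subsidy: 724 - 4.5P = -923 + 9P gives P* = 122, x* = 175.
With the rebate, buyers effectively pay Pb = Ps − 45, where Ps is the price sellers receive.
Demand in terms of Ps becomes xd = 724 − 4.5(Ps − 45) = 926.5 - 4.5Ps. Setting this equal to supply: 926.5 - 4.5Ps = -923 + 9Ps, so Ps = 137.
Buyers pay Pb = 137 − 45 = 92; x' = -923 + 9·137 = 310.
Government outlay = subsidy × quantity = 45 × 310 = 13950.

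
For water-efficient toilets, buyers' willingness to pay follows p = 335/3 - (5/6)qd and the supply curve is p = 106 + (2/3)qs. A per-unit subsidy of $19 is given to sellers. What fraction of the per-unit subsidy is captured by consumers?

Pre-subsidy: 335/3 - (5/6)q = 106 + (2/3)q gives q* = 34/9 and p* = 2930/27.
With the subsidy, sellers receive ps = pb + 19 for each unit, where pb is the price buyers pay.
On the curves, pb = 335/3 - (5/6)q and ps = 106 + (2/3)q; the wedge ps − pb = 19 gives 106 + (2/3)q − (335/3 - (5/6)q) = 19, so q' = 148/9.
Then pb = 335/3 − (5/6)·(148/9) = 2645/27 and ps = 106 + (2/3)·(148/9) = 3158/27.
Buyers' price falls by p* − pb = 2930/27 − 2645/27 = 95/9; sellers' price rises by ps − p* = 3158/27 − 2930/27 = 76/9.
So consumers capture (95/9)/19 = 5/9 of each unit of subsidy.

Consumer share = 5/9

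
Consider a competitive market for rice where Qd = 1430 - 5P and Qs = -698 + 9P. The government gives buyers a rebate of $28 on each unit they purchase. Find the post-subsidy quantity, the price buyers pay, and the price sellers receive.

Pre-subsidy: 1430 - 5P = -698 + 9P gives P* = 152, Q* = 670.
With the rebate, buyers effectively pay Pb = Ps − 28, where Ps is the price sellers receive.
Demand in terms of Ps becomes Qd = 1430 − 5(Ps − 28) = 1570 - 5Ps. Setting this equal to supply: 1570 - 5Ps = -698 + 9Ps, so Ps = 162.
Buyers pay Pb = 162 − 28 = 134; Q' = -698 + 9·162 = 760.

Q' = 760; buyers pay $134; sellers receive $162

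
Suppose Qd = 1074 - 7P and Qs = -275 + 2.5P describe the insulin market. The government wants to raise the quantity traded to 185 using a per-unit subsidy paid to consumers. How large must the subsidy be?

Required subsidy s = 57 per unit

At Q = 185, invert demand for the buyer price: Pb = (1074 − 185)/7 = 127; invert supply for the seller price: Ps = (185 − (-275))/2.5 = 184.
The subsidy must fill the gap: s = Ps − Pb = 184 − 127 = 57.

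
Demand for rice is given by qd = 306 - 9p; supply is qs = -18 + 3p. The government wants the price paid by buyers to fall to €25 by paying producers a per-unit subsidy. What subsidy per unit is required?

At a buyer price of 25, quantity demanded is 306 − 9·25 = 81.
Sellers supply 81 only when they receive ps with -18 + 3·ps = 81, i.e. ps = 33.
s = ps − pb = 33 − 25 = 8.

Required subsidy s = €8 per unit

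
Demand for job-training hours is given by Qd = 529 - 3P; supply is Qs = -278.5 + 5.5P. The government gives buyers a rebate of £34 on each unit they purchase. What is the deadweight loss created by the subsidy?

Deadweight loss = £1122

Pre-subsidy: 529 - 3P = -278.5 + 5.5P gives P* = 95, Q* = 244.
With the rebate, buyers effectively pay Pb = Ps − 34, where Ps is the price sellers receive.
Demand in terms of Ps becomes Qd = 529 − 3(Ps − 34) = 631 - 3Ps. Setting this equal to supply: 631 - 3Ps = -278.5 + 5.5Ps, so Ps = 107.
Buyers pay Pb = 107 − 34 = 73; Q' = -278.5 + 5.5·107 = 310.
The subsidy expands output by 310 − 244 = 66 past the efficient level; on those units the gap between marginal cost and willingness to pay runs from 0 up to 34.
DWL = ½ × 34 × 66 = 1122.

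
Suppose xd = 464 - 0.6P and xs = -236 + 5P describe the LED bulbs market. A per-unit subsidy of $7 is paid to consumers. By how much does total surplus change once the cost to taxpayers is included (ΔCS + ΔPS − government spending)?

Pre-subsidy: 464 - 0.6P = -236 + 5P gives P* = 125, x* = 389.
With the rebate, buyers effectively pay Pb = Ps − 7, where Ps is the price sellers receive.
Demand in terms of Ps becomes xd = 464 − 0.6(Ps − 7) = 468.2 - 0.6Ps. Setting this equal to supply: 468.2 - 0.6Ps = -236 + 5Ps, so Ps = 125.75.
Buyers pay Pb = 125.75 − 7 = 118.75; x' = -236 + 5·125.75 = 392.75.
ΔCS = ½(389 + 392.75)(125 − 118.75) = 2442.96875; ΔPS = ½(389 + 392.75)(125.75 − 125) = 293.15625.
Government spending = 7 × 392.75 = 2749.25.
Net change = 2442.96875 + 293.15625 − 2749.25 = -13.125. The loss equals the DWL triangle ½·7·3.75.

Net change in total surplus = -$13.125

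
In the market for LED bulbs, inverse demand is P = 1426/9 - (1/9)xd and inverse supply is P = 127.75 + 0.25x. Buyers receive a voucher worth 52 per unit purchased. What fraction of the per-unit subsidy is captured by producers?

Pre-subsidy: 1426/9 - (1/9)x = 127.75 + 0.25x gives x* = 85 and P* = 149.
With the rebate, buyers effectively pay Pb = Ps − 52, where Ps is the price sellers receive.
On the curves, Pb = 1426/9 - (1/9)x and Ps = 127.75 + 0.25x; the wedge Ps − Pb = 52 gives 127.75 + 0.25x − (1426/9 - (1/9)x) = 52, so x' = 229.
Then Pb = 1426/9 − (1/9)·229 = 133 and Ps = 127.75 + 0.25·229 = 185.
Buyers' price falls by P* − Pb = 149 − 133 = 16; sellers' price rises by Ps − P* = 185 − 149 = 36.
So producers capture 36/52 = 9/13 of each unit of subsidy.

Producer share = 9/13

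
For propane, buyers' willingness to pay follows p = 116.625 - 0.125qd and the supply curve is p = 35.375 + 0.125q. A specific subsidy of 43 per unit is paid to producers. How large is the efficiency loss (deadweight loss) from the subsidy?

Pre-subsidy: 116.625 - 0.125q = 35.375 + 0.125q gives q* = 325 and p* = 76.
With the subsidy, sellers receive ps = pb + 43 for each unit, where pb is the price buyers pay.
On the curves, pb = 116.625 - 0.125q and ps = 35.375 + 0.125q; the wedge ps − pb = 43 gives 35.375 + 0.125q − (116.625 - 0.125q) = 43, so q' = 497.
Then pb = 116.625 − 0.125·497 = 54.5 and ps = 35.375 + 0.125·497 = 97.5.
The subsidy expands output by 497 − 325 = 172 past the efficient level; on those units the gap between marginal cost and willingness to pay runs from 0 up to 43.
DWL = ½ × 43 × 172 = 3698.

Deadweight loss = 3698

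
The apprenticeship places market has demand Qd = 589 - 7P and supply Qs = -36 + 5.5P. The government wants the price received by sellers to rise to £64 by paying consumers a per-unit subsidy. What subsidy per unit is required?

Required subsidy s = £25 per unit

At a seller price of 64, quantity supplied is -36 + 5.5·64 = 316.
Buyers absorb 316 only when they pay Pb with 589 − 7·Pb = 316, i.e. Pb = 39.
s = Ps − Pb = 64 − 39 = 25.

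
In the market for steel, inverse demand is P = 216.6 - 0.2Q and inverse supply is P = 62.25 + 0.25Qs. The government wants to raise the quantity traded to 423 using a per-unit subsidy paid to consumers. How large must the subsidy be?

Required subsidy s = 36 per unit

At Q = 423, from the demand curve buyers pay Pb = 216.6 − 0.2·423 = 132; from the supply curve sellers need Ps = 62.25 + 0.25·423 = 168.
The subsidy must fill the gap: s = Ps − Pb = 168 − 132 = 36.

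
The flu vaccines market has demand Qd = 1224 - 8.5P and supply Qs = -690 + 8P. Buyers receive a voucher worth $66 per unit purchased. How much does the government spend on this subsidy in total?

Pre-subsidy: 1224 - 8.5P = -690 + 8P gives P* = 116, Q* = 238.
With the rebate, buyers effectively pay Pb = Ps − 66, where Ps is the price sellers receive.
Demand in terms of Ps becomes Qd = 1224 − 8.5(Ps − 66) = 1785 - 8.5Ps. Setting this equal to supply: 1785 - 8.5Ps = -690 + 8Ps, so Ps = 150.
Buyers pay Pb = 150 − 66 = 84; Q' = -690 + 8·150 = 510.
Government outlay = subsidy × quantity = 66 × 510 = 33660.

Government cost = $33660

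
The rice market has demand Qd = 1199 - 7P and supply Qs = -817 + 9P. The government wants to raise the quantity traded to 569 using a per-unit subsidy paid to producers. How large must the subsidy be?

At Q = 569, invert demand for the buyer price: Pb = (1199 − 569)/7 = 90; invert supply for the seller price: Ps = (569 − (-817))/9 = 154.
The subsidy must fill the gap: s = Ps − Pb = 154 − 90 = 64.

Required subsidy s = 64 per unit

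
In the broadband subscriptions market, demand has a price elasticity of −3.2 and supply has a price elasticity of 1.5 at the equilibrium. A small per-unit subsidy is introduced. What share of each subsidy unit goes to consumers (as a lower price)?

Consumer share = 15/47

For a small subsidy around the equilibrium, the benefit split depends on the relative slopes, which at a point are proportional to the elasticities.
Buyer share = εs/(εs + |εd|) = 1.5/(1.5 + 3.2) = 15/47; seller share = |εd|/(εs + |εd|) = 32/47.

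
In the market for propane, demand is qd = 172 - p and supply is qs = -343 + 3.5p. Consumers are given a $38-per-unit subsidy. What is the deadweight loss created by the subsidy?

Deadweight loss = 5054/9

Pre-subsidy: 172 - p = -343 + 3.5p gives p* = 1030/9, q* = 518/9.
With the rebate, buyers effectively pay pb = ps − 38, where ps is the price sellers receive.
Demand in terms of ps becomes qd = 172 − 1(ps − 38) = 210 - ps. Setting this equal to supply: 210 - ps = -343 + 3.5ps, so ps = 1106/9.
Buyers pay pb = 1106/9 − 38 = 764/9; q' = -343 + 3.5·(1106/9) = 784/9.
The subsidy expands output by 784/9 − 518/9 = 266/9 past the efficient level; on those units the gap between marginal cost and willingness to pay runs from 0 up to 38.
DWL = ½ × 38 × 266/9 = 5054/9.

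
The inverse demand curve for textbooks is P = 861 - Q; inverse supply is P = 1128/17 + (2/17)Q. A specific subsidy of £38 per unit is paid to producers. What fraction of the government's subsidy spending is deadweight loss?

DWL / government spending = 17/745

Pre-subsidy: 861 - Q = 1128/17 + (2/17)Q gives Q* = 711 and P* = 150.
With the subsidy, sellers receive Ps = Pb + 38 for each unit, where Pb is the price buyers pay.
On the curves, Pb = 861 - Q and Ps = 1128/17 + (2/17)Q; the wedge Ps − Pb = 38 gives 1128/17 + (2/17)Q − (861 - Q) = 38, so Q' = 745.
Then Pb = 861 − 1·745 = 116 and Ps = 1128/17 + (2/17)·745 = 154.
ΔCS = ½(711 + 745)(150 − 116) = 24752; ΔPS = ½(711 + 745)(154 − 150) = 2912.
Government spending = 38 × 745 = 28310.
DWL = ½ × 38 × (745 − 711) = 646; fraction = 646 / 28310 = 17/745.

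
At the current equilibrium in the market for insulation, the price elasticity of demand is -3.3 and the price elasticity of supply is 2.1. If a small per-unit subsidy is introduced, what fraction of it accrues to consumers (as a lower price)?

Consumer share = 7/18

For a small subsidy around the equilibrium, the benefit split depends on the relative slopes, which at a point are proportional to the elasticities.
Buyer share = εs/(εs + |εd|) = 2.1/(2.1 + 3.3) = 7/18; seller share = |εd|/(εs + |εd|) = 11/18.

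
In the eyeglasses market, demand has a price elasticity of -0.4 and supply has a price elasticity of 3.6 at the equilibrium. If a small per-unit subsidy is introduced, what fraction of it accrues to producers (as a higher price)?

For a small subsidy around the equilibrium, the benefit split depends on the relative slopes, which at a point are proportional to the elasticities.
Buyer share = εs/(εs + |εd|) = 3.6/(3.6 + 0.4) = 0.9; seller share = |εd|/(εs + |εd|) = 0.1.
So producers capture 0.1 of the subsidy.

Producer share = 0.1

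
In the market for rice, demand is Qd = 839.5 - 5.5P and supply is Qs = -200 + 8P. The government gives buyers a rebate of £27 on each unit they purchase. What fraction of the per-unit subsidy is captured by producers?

Pre-subsidy: 839.5 - 5.5P = -200 + 8P gives P* = 77, Q* = 416.
With the rebate, buyers effectively pay Pb = Ps − 27, where Ps is the price sellers receive.
Demand in terms of Ps becomes Qd = 839.5 − 5.5(Ps − 27) = 988 - 5.5Ps. Setting this equal to supply: 988 - 5.5Ps = -200 + 8Ps, so Ps = 88.
Buyers pay Pb = 88 − 27 = 61; Q' = -200 + 8·88 = 504.
Buyers' price falls by P* − Pb = 77 − 61 = 16; sellers' price rises by Ps − P* = 88 − 77 = 11.
So producers capture 11/27 = 11/27 of each unit of subsidy.

Producer share = 11/27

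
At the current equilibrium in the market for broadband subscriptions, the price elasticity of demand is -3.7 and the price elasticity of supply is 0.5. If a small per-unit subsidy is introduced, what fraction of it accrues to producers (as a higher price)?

Producer share = 37/42

For a small subsidy around the equilibrium, the benefit split depends on the relative slopes, which at a point are proportional to the elasticities.
Buyer share = εs/(εs + |εd|) = 0.5/(0.5 + 3.7) = 5/42; seller share = |εd|/(εs + |εd|) = 37/42.
So producers capture 37/42 of the subsidy.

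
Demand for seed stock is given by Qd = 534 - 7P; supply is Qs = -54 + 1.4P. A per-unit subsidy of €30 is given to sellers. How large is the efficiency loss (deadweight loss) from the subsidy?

Deadweight loss = €525

Pre-subsidy: 534 - 7P = -54 + 1.4P gives P* = 70, Q* = 44.
With the subsidy, sellers receive Ps = Pb + 30 for each unit, where Pb is the price buyers pay.
Supply in terms of Pb becomes Qs = -54 + 1.4(Pb + 30) = -12 + 1.4Pb. Setting this equal to demand: 534 - 7Pb = -12 + 1.4Pb, so Pb = 65.
Sellers receive Ps = 65 + 30 = 95; Q' = 534 − 7·65 = 79.
The subsidy expands output by 79 − 44 = 35 past the efficient level; on those units the gap between marginal cost and willingness to pay runs from 0 up to 30.
DWL = ½ × 30 × 35 = 525.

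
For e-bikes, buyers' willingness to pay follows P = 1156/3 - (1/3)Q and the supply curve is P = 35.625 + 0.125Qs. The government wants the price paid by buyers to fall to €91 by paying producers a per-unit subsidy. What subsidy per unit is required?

At a buyer price of 91, quantity demanded is 1156 − 3·91 = 883.
Sellers supply 883 only when they receive Ps = 35.625 + 0.125·883 = 146.
s = Ps − Pb = 146 − 91 = 55.

Required subsidy s = €55 per unit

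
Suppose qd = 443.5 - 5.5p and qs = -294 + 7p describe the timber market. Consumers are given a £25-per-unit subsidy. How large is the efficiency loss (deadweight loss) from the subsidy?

Pre-subsidy: 443.5 - 5.5p = -294 + 7p gives p* = 59, q* = 119.
With the rebate, buyers effectively pay pb = ps − 25, where ps is the price sellers receive.
Demand in terms of ps becomes qd = 443.5 − 5.5(ps − 25) = 581 - 5.5ps. Setting this equal to supply: 581 - 5.5ps = -294 + 7ps, so ps = 70.
Buyers pay pb = 70 − 25 = 45; q' = -294 + 7·70 = 196.
The subsidy expands output by 196 − 119 = 77 past the efficient level; on those units the gap between marginal cost and willingness to pay runs from 0 up to 25.
DWL = ½ × 25 × 77 = 962.5.

Deadweight loss = £962.5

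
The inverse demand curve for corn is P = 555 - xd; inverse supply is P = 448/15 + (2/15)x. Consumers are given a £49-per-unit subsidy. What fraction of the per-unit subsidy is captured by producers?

Pre-subsidy: 555 - x = 448/15 + (2/15)x gives x* = 7877/17 and P* = 1558/17.
With the rebate, buyers effectively pay Pb = Ps − 49, where Ps is the price sellers receive.
On the curves, Pb = 555 - x and Ps = 448/15 + (2/15)x; the wedge Ps − Pb = 49 gives 448/15 + (2/15)x − (555 - x) = 49, so x' = 8612/17.
Then Pb = 555 − 1·(8612/17) = 823/17 and Ps = 448/15 + (2/15)·(8612/17) = 1656/17.
Buyers' price falls by P* − Pb = 1558/17 − 823/17 = 735/17; sellers' price rises by Ps − P* = 1656/17 − 1558/17 = 98/17.
So producers capture (98/17)/49 = 2/17 of each unit of subsidy.

Producer share = 2/17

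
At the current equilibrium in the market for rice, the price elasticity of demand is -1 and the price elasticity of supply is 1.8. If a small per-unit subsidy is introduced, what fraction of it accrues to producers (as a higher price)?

For a small subsidy around the equilibrium, the benefit split depends on the relative slopes, which at a point are proportional to the elasticities.
Buyer share = εs/(εs + |εd|) = 1.8/(1.8 + 1) = 9/14; seller share = |εd|/(εs + |εd|) = 5/14.
So producers capture 5/14 of the subsidy.

Producer share = 5/14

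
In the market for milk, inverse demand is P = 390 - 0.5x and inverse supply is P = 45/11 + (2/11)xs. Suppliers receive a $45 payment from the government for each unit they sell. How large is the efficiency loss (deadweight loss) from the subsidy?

Deadweight loss = $1485

Pre-subsidy: 390 - 0.5x = 45/11 + (2/11)x gives x* = 566 and P* = 107.
With the subsidy, sellers receive Ps = Pb + 45 for each unit, where Pb is the price buyers pay.
On the curves, Pb = 390 - 0.5x and Ps = 45/11 + (2/11)x; the wedge Ps − Pb = 45 gives 45/11 + (2/11)x − (390 - 0.5x) = 45, so x' = 632.
Then Pb = 390 − 0.5·632 = 74 and Ps = 45/11 + (2/11)·632 = 119.
The subsidy expands output by 632 − 566 = 66 past the efficient level; on those units the gap between marginal cost and willingness to pay runs from 0 up to 45.
DWL = ½ × 45 × 66 = 1485.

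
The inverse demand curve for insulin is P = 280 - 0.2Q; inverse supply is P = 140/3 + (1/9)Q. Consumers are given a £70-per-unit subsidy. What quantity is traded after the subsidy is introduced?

Q' = 975

Pre-subsidy: 280 - 0.2Q = 140/3 + (1/9)Q gives Q* = 750 and P* = 130.
With the rebate, buyers effectively pay Pb = Ps − 70, where Ps is the price sellers receive.
On the curves, Pb = 280 - 0.2Q and Ps = 140/3 + (1/9)Q; the wedge Ps − Pb = 70 gives 140/3 + (1/9)Q − (280 - 0.2Q) = 70, so Q' = 975.
Then Pb = 280 − 0.2·975 = 85 and Ps = 140/3 + (1/9)·975 = 155.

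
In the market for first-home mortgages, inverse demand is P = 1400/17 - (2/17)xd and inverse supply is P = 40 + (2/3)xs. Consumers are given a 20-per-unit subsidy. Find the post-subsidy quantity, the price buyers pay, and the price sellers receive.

Pre-subsidy: 1400/17 - (2/17)x = 40 + (2/3)x gives x* = 54 and P* = 76.
With the rebate, buyers effectively pay Pb = Ps − 20, where Ps is the price sellers receive.
On the curves, Pb = 1400/17 - (2/17)x and Ps = 40 + (2/3)x; the wedge Ps − Pb = 20 gives 40 + (2/3)x − (1400/17 - (2/17)x) = 20, so x' = 79.5.
Then Pb = 1400/17 − (2/17)·79.5 = 73 and Ps = 40 + (2/3)·79.5 = 93.

x' = 79.5; buyers pay 73; sellers receive 93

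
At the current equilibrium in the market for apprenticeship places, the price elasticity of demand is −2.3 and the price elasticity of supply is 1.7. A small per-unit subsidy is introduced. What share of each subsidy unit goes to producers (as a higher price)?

For a small subsidy around the equilibrium, the benefit split depends on the relative slopes, which at a point are proportional to the elasticities.
Buyer share = εs/(εs + |εd|) = 1.7/(1.7 + 2.3) = 0.425; seller share = |εd|/(εs + |εd|) = 0.575.
So producers capture 0.575 of the subsidy.

Producer share = 0.575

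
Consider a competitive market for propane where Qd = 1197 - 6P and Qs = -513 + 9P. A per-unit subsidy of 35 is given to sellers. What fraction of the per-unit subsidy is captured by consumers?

Pre-subsidy: 1197 - 6P = -513 + 9P gives P* = 114, Q* = 513.
With the subsidy, sellers receive Ps = Pb + 35 for each unit, where Pb is the price buyers pay.
Supply in terms of Pb becomes Qs = -513 + 9(Pb + 35) = -198 + 9Pb. Setting this equal to demand: 1197 - 6Pb = -198 + 9Pb, so Pb = 93.
Sellers receive Ps = 93 + 35 = 128; Q' = 1197 − 6·93 = 639.
Buyers' price falls by P* − Pb = 114 − 93 = 21; sellers' price rises by Ps − P* = 128 − 114 = 14.
So consumers capture 21/35 = 0.6 of each unit of subsidy.

Consumer share = 0.6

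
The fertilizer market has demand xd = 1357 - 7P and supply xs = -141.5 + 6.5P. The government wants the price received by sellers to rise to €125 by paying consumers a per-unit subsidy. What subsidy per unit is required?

At a seller price of 125, quantity supplied is -141.5 + 6.5·125 = 671.
Buyers absorb 671 only when they pay Pb with 1357 − 7·Pb = 671, i.e. Pb = 98.
s = Ps − Pb = 125 − 98 = 27.

Required subsidy s = €27 per unit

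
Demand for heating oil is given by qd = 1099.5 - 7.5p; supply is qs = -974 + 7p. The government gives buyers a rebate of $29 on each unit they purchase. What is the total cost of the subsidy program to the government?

Government cost = $3828

Pre-subsidy: 1099.5 - 7.5p = -974 + 7p gives p* = 143, q* = 27.
With the rebate, buyers effectively pay pb = ps − 29, where ps is the price sellers receive.
Demand in terms of ps becomes qd = 1099.5 − 7.5(ps − 29) = 1317 - 7.5ps. Setting this equal to supply: 1317 - 7.5ps = -974 + 7ps, so ps = 158.
Buyers pay pb = 158 − 29 = 129; q' = -974 + 7·158 = 132.
Government outlay = subsidy × quantity = 29 × 132 = 3828.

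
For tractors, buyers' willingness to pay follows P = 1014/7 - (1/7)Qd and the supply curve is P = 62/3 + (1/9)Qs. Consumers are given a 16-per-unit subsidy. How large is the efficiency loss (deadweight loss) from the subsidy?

Deadweight loss = 504

Pre-subsidy: 1014/7 - (1/7)Q = 62/3 + (1/9)Q gives Q* = 489 and P* = 75.
With the rebate, buyers effectively pay Pb = Ps − 16, where Ps is the price sellers receive.
On the curves, Pb = 1014/7 - (1/7)Q and Ps = 62/3 + (1/9)Q; the wedge Ps − Pb = 16 gives 62/3 + (1/9)Q − (1014/7 - (1/7)Q) = 16, so Q' = 552.
Then Pb = 1014/7 − (1/7)·552 = 66 and Ps = 62/3 + (1/9)·552 = 82.
The subsidy expands output by 552 − 489 = 63 past the efficient level; on those units the gap between marginal cost and willingness to pay runs from 0 up to 16.
DWL = ½ × 16 × 63 = 504.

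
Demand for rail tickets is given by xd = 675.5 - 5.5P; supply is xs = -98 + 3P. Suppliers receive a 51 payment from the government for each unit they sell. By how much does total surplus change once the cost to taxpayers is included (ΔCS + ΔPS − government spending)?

Net change in total surplus = -2524.5

Pre-subsidy: 675.5 - 5.5P = -98 + 3P gives P* = 91, x* = 175.
With the subsidy, sellers receive Ps = Pb + 51 for each unit, where Pb is the price buyers pay.
Supply in terms of Pb becomes xs = -98 + 3(Pb + 51) = 55 + 3Pb. Setting this equal to demand: 675.5 - 5.5Pb = 55 + 3Pb, so Pb = 73.
Sellers receive Ps = 73 + 51 = 124; x' = 675.5 − 5.5·73 = 274.
ΔCS = ½(175 + 274)(91 − 73) = 4041; ΔPS = ½(175 + 274)(124 − 91) = 7408.5.
Government spending = 51 × 274 = 13974.
Net change = 4041 + 7408.5 − 13974 = -2524.5. The loss equals the DWL triangle ½·51·99.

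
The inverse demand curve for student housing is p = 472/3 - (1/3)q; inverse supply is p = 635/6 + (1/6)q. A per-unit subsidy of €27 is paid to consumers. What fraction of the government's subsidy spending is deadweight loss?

Pre-subsidy: 472/3 - (1/3)q = 635/6 + (1/6)q gives q* = 103 and p* = 123.
With the rebate, buyers effectively pay pb = ps − 27, where ps is the price sellers receive.
On the curves, pb = 472/3 - (1/3)q and ps = 635/6 + (1/6)q; the wedge ps − pb = 27 gives 635/6 + (1/6)q − (472/3 - (1/3)q) = 27, so q' = 157.
Then pb = 472/3 − (1/3)·157 = 105 and ps = 635/6 + (1/6)·157 = 132.
ΔCS = ½(103 + 157)(123 − 105) = 2340; ΔPS = ½(103 + 157)(132 − 123) = 1170.
Government spending = 27 × 157 = 4239.
DWL = ½ × 27 × (157 − 103) = 729; fraction = 729 / 4239 = 27/157.

DWL / government spending = 27/157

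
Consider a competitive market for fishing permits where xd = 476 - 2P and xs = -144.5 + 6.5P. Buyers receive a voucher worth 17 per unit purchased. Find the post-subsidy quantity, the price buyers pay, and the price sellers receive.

x' = 356; buyers pay 60; sellers receive 77

Pre-subsidy: 476 - 2P = -144.5 + 6.5P gives P* = 73, x* = 330.
With the rebate, buyers effectively pay Pb = Ps − 17, where Ps is the price sellers receive.
Demand in terms of Ps becomes xd = 476 − 2(Ps − 17) = 510 - 2Ps. Setting this equal to supply: 510 - 2Ps = -144.5 + 6.5Ps, so Ps = 77.
Buyers pay Pb = 77 − 17 = 60; x' = -144.5 + 6.5·77 = 356.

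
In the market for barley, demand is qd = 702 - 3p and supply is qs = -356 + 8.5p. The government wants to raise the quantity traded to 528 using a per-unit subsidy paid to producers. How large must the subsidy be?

Required subsidy s = 46 per unit

At q = 528, invert demand for the buyer price: pb = (702 − 528)/3 = 58; invert supply for the seller price: ps = (528 − (-356))/8.5 = 104.
The subsidy must fill the gap: s = ps − pb = 104 − 58 = 46.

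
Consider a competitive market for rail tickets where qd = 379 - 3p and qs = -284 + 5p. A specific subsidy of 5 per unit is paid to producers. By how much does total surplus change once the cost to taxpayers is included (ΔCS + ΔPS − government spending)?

Pre-subsidy: 379 - 3p = -284 + 5p gives p* = 82.875, q* = 130.375.
With the subsidy, sellers receive ps = pb + 5 for each unit, where pb is the price buyers pay.
Supply in terms of pb becomes qs = -284 + 5(pb + 5) = -259 + 5pb. Setting this equal to demand: 379 - 3pb = -259 + 5pb, so pb = 79.75.
Sellers receive ps = 79.75 + 5 = 84.75; q' = 379 − 3·79.75 = 139.75.
ΔCS = ½(130.375 + 139.75)(82.875 − 79.75) = 422.0703125; ΔPS = ½(130.375 + 139.75)(84.75 − 82.875) = 253.2421875.
Government spending = 5 × 139.75 = 698.75.
Net change = 422.0703125 + 253.2421875 − 698.75 = -23.4375. The loss equals the DWL triangle ½·5·9.375.

Net change in total surplus = -23.4375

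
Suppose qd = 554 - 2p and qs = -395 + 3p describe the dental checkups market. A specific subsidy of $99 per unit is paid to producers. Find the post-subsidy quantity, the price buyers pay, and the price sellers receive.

Pre-subsidy: 554 - 2p = -395 + 3p gives p* = 189.8, q* = 174.4.
With the subsidy, sellers receive ps = pb + 99 for each unit, where pb is the price buyers pay.
Supply in terms of pb becomes qs = -395 + 3(pb + 99) = -98 + 3pb. Setting this equal to demand: 554 - 2pb = -98 + 3pb, so pb = 130.4.
Sellers receive ps = 130.4 + 99 = 229.4; q' = 554 − 2·130.4 = 293.2.

q' = 293.2; buyers pay $130.4; sellers receive $229.4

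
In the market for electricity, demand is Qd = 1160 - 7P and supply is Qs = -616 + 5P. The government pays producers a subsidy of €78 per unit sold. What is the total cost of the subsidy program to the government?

Pre-subsidy: 1160 - 7P = -616 + 5P gives P* = 148, Q* = 124.
With the subsidy, sellers receive Ps = Pb + 78 for each unit, where Pb is the price buyers pay.
Supply in terms of Pb becomes Qs = -616 + 5(Pb + 78) = -226 + 5Pb. Setting this equal to demand: 1160 - 7Pb = -226 + 5Pb, so Pb = 115.5.
Sellers receive Ps = 115.5 + 78 = 193.5; Q' = 1160 − 7·115.5 = 351.5.
Government outlay = subsidy × quantity = 78 × 351.5 = 27417.

Government cost = €27417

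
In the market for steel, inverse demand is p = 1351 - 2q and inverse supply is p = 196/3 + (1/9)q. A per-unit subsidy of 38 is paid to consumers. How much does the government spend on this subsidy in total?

Pre-subsidy: 1351 - 2q = 196/3 + (1/9)q gives q* = 609 and p* = 133.
With the rebate, buyers effectively pay pb = ps − 38, where ps is the price sellers receive.
On the curves, pb = 1351 - 2q and ps = 196/3 + (1/9)q; the wedge ps − pb = 38 gives 196/3 + (1/9)q − (1351 - 2q) = 38, so q' = 627.
Then pb = 1351 − 2·627 = 97 and ps = 196/3 + (1/9)·627 = 135.
Government outlay = subsidy × quantity = 38 × 627 = 23826.

Government cost = 23826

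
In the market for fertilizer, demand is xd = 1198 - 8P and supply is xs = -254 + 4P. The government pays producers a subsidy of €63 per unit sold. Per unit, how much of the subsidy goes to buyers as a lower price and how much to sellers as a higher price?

Buyers gain €21 per unit; sellers gain €42 per unit

Pre-subsidy: 1198 - 8P = -254 + 4P gives P* = 121, x* = 230.
With the subsidy, sellers receive Ps = Pb + 63 for each unit, where Pb is the price buyers pay.
Supply in terms of Pb becomes xs = -254 + 4(Pb + 63) = -2 + 4Pb. Setting this equal to demand: 1198 - 8Pb = -2 + 4Pb, so Pb = 100.
Sellers receive Ps = 100 + 63 = 163; x' = 1198 − 8·100 = 398.
Buyers' price falls by P* − Pb = 121 − 100 = 21; sellers' price rises by Ps − P* = 163 − 121 = 42.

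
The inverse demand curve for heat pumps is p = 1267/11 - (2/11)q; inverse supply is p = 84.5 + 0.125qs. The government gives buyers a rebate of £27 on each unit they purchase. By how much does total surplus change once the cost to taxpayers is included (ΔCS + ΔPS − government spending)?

Pre-subsidy: 1267/11 - (2/11)q = 84.5 + 0.125q gives q* = 100 and p* = 97.
With the rebate, buyers effectively pay pb = ps − 27, where ps is the price sellers receive.
On the curves, pb = 1267/11 - (2/11)q and ps = 84.5 + 0.125q; the wedge ps − pb = 27 gives 84.5 + 0.125q − (1267/11 - (2/11)q) = 27, so q' = 188.
Then pb = 1267/11 − (2/11)·188 = 81 and ps = 84.5 + 0.125·188 = 108.
ΔCS = ½(100 + 188)(97 − 81) = 2304; ΔPS = ½(100 + 188)(108 − 97) = 1584.
Government spending = 27 × 188 = 5076.
Net change = 2304 + 1584 − 5076 = -1188. The loss equals the DWL triangle ½·27·88.

Net change in total surplus = -£1188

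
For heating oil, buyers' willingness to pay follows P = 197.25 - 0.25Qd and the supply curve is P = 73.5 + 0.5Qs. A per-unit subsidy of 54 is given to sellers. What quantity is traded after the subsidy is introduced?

Pre-subsidy: 197.25 - 0.25Q = 73.5 + 0.5Q gives Q* = 165 and P* = 156.
With the subsidy, sellers receive Ps = Pb + 54 for each unit, where Pb is the price buyers pay.
On the curves, Pb = 197.25 - 0.25Q and Ps = 73.5 + 0.5Q; the wedge Ps − Pb = 54 gives 73.5 + 0.5Q − (197.25 - 0.25Q) = 54, so Q' = 237.
Then Pb = 197.25 − 0.25·237 = 138 and Ps = 73.5 + 0.5·237 = 192.

Q' = 237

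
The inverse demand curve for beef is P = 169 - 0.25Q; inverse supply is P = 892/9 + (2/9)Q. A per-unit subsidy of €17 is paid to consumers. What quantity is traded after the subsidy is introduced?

Pre-subsidy: 169 - 0.25Q = 892/9 + (2/9)Q gives Q* = 148 and P* = 132.
With the rebate, buyers effectively pay Pb = Ps − 17, where Ps is the price sellers receive.
On the curves, Pb = 169 - 0.25Q and Ps = 892/9 + (2/9)Q; the wedge Ps − Pb = 17 gives 892/9 + (2/9)Q − (169 - 0.25Q) = 17, so Q' = 184.
Then Pb = 169 − 0.25·184 = 123 and Ps = 892/9 + (2/9)·184 = 140.

Q' = 184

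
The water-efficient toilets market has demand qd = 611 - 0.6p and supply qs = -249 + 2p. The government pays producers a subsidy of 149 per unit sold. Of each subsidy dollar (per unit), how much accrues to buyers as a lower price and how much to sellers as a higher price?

Buyers gain 1490/13 per unit; sellers gain 447/13 per unit

Pre-subsidy: 611 - 0.6p = -249 + 2p gives p* = 4300/13, q* = 5363/13.
With the subsidy, sellers receive ps = pb + 149 for each unit, where pb is the price buyers pay.
Supply in terms of pb becomes qs = -249 + 2(pb + 149) = 49 + 2pb. Setting this equal to demand: 611 - 0.6pb = 49 + 2pb, so pb = 2810/13.
Sellers receive ps = 2810/13 + 149 = 4747/13; q' = 611 − 0.6·(2810/13) = 6257/13.
Buyers' price falls by p* − pb = 4300/13 − 2810/13 = 1490/13; sellers' price rises by ps − p* = 4747/13 − 4300/13 = 447/13.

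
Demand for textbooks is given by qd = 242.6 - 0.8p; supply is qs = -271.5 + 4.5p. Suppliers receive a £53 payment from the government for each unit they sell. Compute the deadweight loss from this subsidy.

Pre-subsidy: 242.6 - 0.8p = -271.5 + 4.5p gives p* = 97, q* = 165.
With the subsidy, sellers receive ps = pb + 53 for each unit, where pb is the price buyers pay.
Supply in terms of pb becomes qs = -271.5 + 4.5(pb + 53) = -33 + 4.5pb. Setting this equal to demand: 242.6 - 0.8pb = -33 + 4.5pb, so pb = 52.
Sellers receive ps = 52 + 53 = 105; q' = 242.6 − 0.8·52 = 201.
The subsidy expands output by 201 − 165 = 36 past the efficient level; on those units the gap between marginal cost and willingness to pay runs from 0 up to 53.
DWL = ½ × 53 × 36 = 954.

Deadweight loss = £954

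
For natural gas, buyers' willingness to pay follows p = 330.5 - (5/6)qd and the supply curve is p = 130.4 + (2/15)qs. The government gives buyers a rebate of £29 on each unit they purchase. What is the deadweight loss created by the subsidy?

Pre-subsidy: 330.5 - (5/6)q = 130.4 + (2/15)q gives q* = 207 and p* = 158.
With the rebate, buyers effectively pay pb = ps − 29, where ps is the price sellers receive.
On the curves, pb = 330.5 - (5/6)q and ps = 130.4 + (2/15)q; the wedge ps − pb = 29 gives 130.4 + (2/15)q − (330.5 - (5/6)q) = 29, so q' = 237.
Then pb = 330.5 − (5/6)·237 = 133 and ps = 130.4 + (2/15)·237 = 162.
The subsidy expands output by 237 − 207 = 30 past the efficient level; on those units the gap between marginal cost and willingness to pay runs from 0 up to 29.
DWL = ½ × 29 × 30 = 435.

Deadweight loss = £435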